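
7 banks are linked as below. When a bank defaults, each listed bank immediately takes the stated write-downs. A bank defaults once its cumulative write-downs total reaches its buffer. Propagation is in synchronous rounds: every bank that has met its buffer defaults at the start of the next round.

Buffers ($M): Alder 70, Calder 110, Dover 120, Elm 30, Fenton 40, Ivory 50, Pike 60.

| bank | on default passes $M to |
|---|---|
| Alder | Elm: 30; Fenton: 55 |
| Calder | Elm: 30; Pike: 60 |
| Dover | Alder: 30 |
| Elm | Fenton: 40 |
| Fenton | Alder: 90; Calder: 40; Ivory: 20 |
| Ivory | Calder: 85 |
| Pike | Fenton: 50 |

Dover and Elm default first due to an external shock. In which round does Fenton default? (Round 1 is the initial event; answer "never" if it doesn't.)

Round 1 — Dover, Elm default (initial).
  Alder: +30 → 30 < 70
  Fenton: +40 → 40 ≥ 40
Round 2 — Fenton defaults.
  Alder: +90 → 120 ≥ 70
  Calder: +40 → 40 < 110
  Ivory: +20 → 20 < 50
Round 3 — Alder defaults.
No further defaults.

2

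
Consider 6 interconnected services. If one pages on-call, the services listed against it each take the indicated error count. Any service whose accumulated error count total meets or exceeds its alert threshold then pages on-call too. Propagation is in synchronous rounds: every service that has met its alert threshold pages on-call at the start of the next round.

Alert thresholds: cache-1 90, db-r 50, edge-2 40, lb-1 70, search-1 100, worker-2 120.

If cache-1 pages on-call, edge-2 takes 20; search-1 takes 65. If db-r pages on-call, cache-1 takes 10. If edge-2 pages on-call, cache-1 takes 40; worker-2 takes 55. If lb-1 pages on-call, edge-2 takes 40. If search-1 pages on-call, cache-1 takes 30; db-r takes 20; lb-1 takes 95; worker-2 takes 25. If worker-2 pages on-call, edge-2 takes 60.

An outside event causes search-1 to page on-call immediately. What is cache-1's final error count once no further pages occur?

Round 1 — search-1 pages on-call (initial).
  cache-1: +30 → 30 < 90
  db-r: +20 → 20 < 50
  lb-1: +95 → 95 ≥ 70
  worker-2: +25 → 25 < 120
Round 2 — lb-1 pages on-call.
  edge-2: +40 → 40 ≥ 40
Round 3 — edge-2 pages on-call.
  cache-1: +40 → 70 < 90
  worker-2: +55 → 80 < 120
No further pages.

70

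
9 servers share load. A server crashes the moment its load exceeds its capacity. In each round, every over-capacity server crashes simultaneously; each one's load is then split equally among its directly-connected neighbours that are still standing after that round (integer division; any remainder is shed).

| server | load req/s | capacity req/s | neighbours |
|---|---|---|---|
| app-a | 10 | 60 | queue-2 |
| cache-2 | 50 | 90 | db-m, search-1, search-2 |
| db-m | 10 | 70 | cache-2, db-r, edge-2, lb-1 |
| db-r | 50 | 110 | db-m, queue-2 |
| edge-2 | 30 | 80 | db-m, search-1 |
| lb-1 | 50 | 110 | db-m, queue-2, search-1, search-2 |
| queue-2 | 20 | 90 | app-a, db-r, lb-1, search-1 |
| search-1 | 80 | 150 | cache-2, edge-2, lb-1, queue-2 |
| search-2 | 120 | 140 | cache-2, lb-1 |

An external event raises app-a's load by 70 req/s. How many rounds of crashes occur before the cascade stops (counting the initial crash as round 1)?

Round 1 — app-a at 80 > 60. app-a crashes.
  app-a sheds 80 req/s to queue-2: 80 each.
    queue-2: 20+80 = 100 > 90
Round 2 — queue-2 crashes.
  queue-2 sheds 100 req/s to db-r, lb-1, search-1: 33 each (1 lost).
    db-r: 50+33 = 83 ≤ 110
    lb-1: 50+33 = 83 ≤ 110
    search-1: 80+33 = 113 ≤ 150
No further crashes.

2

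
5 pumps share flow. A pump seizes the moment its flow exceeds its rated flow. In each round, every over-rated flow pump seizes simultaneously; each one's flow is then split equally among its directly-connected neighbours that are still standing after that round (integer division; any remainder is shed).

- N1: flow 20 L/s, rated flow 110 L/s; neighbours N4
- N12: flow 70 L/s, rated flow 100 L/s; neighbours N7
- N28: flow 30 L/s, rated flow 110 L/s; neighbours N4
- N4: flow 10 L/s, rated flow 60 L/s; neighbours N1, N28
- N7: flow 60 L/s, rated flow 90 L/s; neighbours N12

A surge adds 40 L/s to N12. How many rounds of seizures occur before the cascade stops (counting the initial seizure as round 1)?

2

Round 1 — N12 at 110 > 100. N12 seizes.
  N12 sheds 110 L/s to N7: 110 each.
    N7: 60+110 = 170 > 90
Round 2 — N7 seizes.
  N7 sheds 170 L/s: no online neighbours, lost.
No further seizures.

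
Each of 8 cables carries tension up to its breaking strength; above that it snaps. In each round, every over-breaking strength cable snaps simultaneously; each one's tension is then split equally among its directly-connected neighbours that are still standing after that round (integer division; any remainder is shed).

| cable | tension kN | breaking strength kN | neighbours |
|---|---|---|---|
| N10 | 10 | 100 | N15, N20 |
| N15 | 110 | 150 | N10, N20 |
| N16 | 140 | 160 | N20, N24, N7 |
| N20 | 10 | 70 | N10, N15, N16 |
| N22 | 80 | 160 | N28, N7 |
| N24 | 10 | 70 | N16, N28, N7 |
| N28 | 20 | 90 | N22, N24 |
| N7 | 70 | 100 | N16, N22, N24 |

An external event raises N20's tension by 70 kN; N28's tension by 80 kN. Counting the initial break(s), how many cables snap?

6

Round 1 — N20 at 80 > 70; N28 at 100 > 90. N20, N28 snap.
  N20 sheds 80 kN to N10, N15, N16: 26 each (2 lost).
    N10: 10+26 = 36 ≤ 100
    N15: 110+26 = 136 ≤ 150
    N16: 140+26 = 166 > 160
  N28 sheds 100 kN to N22, N24: 50 each.
    N22: 80+50 = 130 ≤ 160
    N24: 10+50 = 60 ≤ 70
Round 2 — N16 snaps.
  N16 sheds 166 kN to N24, N7: 83 each.
    N24: 60+83 = 143 > 70
    N7: 70+83 = 153 > 100
Round 3 — N24, N7 snap.
  N24 sheds 143 kN: no online neighbours, lost.
  N7 sheds 153 kN to N22: 153 each.
    N22: 130+153 = 283 > 160
Round 4 — N22 snaps.
  N22 sheds 283 kN: no online neighbours, lost.
No further breaks.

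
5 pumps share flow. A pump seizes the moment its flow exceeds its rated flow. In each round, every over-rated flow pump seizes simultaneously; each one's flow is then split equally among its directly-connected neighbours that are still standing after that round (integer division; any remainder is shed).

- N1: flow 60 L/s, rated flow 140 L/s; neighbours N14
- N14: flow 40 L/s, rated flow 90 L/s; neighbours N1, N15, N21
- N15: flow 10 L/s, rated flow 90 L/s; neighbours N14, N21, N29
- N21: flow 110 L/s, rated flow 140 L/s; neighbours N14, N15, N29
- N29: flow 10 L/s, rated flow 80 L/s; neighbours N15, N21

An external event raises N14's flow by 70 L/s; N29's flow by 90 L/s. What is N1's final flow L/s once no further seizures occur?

96

Round 1 — N14 at 110 > 90; N29 at 100 > 80. N14, N29 seize.
  N14 sheds 110 L/s to N1, N15, N21: 36 each (2 lost).
    N1: 60+36 = 96 ≤ 140
    N15: 10+36 = 46 ≤ 90
    N21: 110+36 = 146 > 140
  N29 sheds 100 L/s to N15, N21: 50 each.
    N15: 46+50 = 96 > 90
    N21: 146+50 = 196 > 140
Round 2 — N15, N21 seize.
  N15 sheds 96 L/s: no online neighbours, lost.
  N21 sheds 196 L/s: no online neighbours, lost.
No further seizures.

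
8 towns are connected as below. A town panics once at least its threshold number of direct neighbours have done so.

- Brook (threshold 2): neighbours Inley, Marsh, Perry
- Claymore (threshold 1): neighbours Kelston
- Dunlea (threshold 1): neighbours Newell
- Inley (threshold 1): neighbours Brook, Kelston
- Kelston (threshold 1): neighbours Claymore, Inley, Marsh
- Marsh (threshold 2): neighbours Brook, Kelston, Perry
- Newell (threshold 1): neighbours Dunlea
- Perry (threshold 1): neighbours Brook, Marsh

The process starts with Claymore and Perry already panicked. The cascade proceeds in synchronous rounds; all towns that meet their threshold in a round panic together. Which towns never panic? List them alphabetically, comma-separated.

Round 1 — Claymore, Perry panic (initial).
Round 2 — checking thresholds:
  Brook: 1 of 3 neighbours < 2, not yet.
  Kelston: 1 of 3 neighbours ≥ 1, panics.
  Marsh: 1 of 3 neighbours < 2, not yet.
Round 3 — checking thresholds:
  Brook: 1 of 3 neighbours < 2, not yet.
  Inley: 1 of 2 neighbours ≥ 1, panics.
  Marsh: 2 of 3 neighbours ≥ 2, panics.
Round 4 — checking thresholds:
  Brook: 3 of 3 neighbours ≥ 2, panics.
Round 5 — no new panics; cascade stops.

Dunlea, Newell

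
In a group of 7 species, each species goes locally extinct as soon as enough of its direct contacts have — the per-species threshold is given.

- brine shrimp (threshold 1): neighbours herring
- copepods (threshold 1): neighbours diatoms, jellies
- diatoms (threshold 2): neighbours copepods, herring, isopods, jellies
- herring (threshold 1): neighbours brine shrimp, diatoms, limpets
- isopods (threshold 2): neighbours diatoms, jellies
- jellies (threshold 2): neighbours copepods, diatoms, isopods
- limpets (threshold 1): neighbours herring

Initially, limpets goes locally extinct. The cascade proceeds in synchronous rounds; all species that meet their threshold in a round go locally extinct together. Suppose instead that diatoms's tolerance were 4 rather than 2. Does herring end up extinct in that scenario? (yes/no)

yes

With diatoms's tolerance at 4:
Round 1 — limpets goes locally extinct (initial).
Round 2 — checking thresholds:
  herring: 1 of 3 neighbours ≥ 1, goes locally extinct.
Round 3 — checking thresholds:
  brine shrimp: 1 of 1 neighbours ≥ 1, goes locally extinct.
  diatoms: 1 of 4 neighbours < 4, not yet.
Round 4 — no new extinctions; cascade stops.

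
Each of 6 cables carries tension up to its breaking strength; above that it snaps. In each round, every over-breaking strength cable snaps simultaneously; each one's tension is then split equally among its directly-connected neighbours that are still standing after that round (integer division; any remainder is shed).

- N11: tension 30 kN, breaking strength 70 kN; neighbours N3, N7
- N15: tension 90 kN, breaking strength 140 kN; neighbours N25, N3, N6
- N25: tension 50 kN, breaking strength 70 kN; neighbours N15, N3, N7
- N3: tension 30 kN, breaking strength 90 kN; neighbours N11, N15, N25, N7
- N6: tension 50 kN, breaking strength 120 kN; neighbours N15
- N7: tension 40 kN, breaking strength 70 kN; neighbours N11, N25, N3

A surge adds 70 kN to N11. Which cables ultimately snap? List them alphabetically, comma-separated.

Round 1 — N11 at 100 > 70. N11 snaps.
  N11 sheds 100 kN to N3, N7: 50 each.
    N3: 30+50 = 80 ≤ 90
    N7: 40+50 = 90 > 70
Round 2 — N7 snaps.
  N7 sheds 90 kN to N25, N3: 45 each.
    N25: 50+45 = 95 > 70
    N3: 80+45 = 125 > 90
Round 3 — N25, N3 snap.
  N25 sheds 95 kN to N15: 95 each.
    N15: 90+95 = 185 > 140
  N3 sheds 125 kN to N15: 125 each.
    N15: 185+125 = 310 > 140
Round 4 — N15 snaps.
  N15 sheds 310 kN to N6: 310 each.
    N6: 50+310 = 360 > 120
Round 5 — N6 snaps.
  N6 sheds 360 kN: no online neighbours, lost.
No further breaks.

N11, N15, N25, N3, N6, N7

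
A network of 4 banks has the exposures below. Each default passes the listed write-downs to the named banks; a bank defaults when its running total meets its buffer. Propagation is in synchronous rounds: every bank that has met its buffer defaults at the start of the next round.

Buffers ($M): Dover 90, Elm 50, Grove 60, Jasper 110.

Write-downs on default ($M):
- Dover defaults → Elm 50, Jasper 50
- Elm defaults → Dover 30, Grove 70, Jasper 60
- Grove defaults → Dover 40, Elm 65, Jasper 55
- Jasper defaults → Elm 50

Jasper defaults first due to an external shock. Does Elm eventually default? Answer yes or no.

Round 1 — Jasper defaults (initial).
  Elm: +50 → 50 ≥ 50
Round 2 — Elm defaults.
  Dover: +30 → 30 < 90
  Grove: +70 → 70 ≥ 60
Round 3 — Grove defaults.
  Dover: +40 → 70 < 90
No further defaults.

yes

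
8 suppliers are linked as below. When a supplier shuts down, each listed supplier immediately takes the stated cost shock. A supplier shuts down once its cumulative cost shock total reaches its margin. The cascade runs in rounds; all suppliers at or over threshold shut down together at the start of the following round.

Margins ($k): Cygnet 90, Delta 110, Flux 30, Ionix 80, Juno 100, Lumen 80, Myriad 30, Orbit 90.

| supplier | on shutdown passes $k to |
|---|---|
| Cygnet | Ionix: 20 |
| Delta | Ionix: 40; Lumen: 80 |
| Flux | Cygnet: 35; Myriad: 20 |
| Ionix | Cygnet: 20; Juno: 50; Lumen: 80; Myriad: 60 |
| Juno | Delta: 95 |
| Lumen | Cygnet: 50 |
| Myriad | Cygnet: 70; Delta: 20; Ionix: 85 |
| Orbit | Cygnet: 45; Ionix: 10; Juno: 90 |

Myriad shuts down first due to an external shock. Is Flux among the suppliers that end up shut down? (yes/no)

Round 1 — Myriad shuts down (initial).
  Cygnet: +70 → 70 < 90
  Delta: +20 → 20 < 110
  Ionix: +85 → 85 ≥ 80
Round 2 — Ionix shuts down.
  Cygnet: +20 → 90 ≥ 90
  Juno: +50 → 50 < 100
  Lumen: +80 → 80 ≥ 80
Round 3 — Cygnet, Lumen shut down.
No further shutdowns.

no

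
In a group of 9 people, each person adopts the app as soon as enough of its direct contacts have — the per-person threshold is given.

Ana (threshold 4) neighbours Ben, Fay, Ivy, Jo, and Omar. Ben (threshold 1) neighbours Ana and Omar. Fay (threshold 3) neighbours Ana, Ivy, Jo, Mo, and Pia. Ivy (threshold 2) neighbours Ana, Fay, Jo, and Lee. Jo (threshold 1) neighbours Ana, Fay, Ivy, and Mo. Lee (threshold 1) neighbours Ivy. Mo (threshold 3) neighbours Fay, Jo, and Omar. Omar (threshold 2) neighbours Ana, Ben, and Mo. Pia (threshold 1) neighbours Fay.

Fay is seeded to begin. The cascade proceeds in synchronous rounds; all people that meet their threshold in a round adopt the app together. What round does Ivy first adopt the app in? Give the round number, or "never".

3

Round 1 — Fay adopts the app (initial).
Round 2 — checking thresholds:
  Ana: 1 of 5 neighbours < 4, not yet.
  Ivy: 1 of 4 neighbours < 2, not yet.
  Jo: 1 of 4 neighbours ≥ 1, adopts the app.
  Mo: 1 of 3 neighbours < 3, not yet.
  Pia: 1 of 1 neighbours ≥ 1, adopts the app.
Round 3 — checking thresholds:
  Ana: 2 of 5 neighbours < 4, not yet.
  Ivy: 2 of 4 neighbours ≥ 2, adopts the app.
  Mo: 2 of 3 neighbours < 3, not yet.
Round 4 — checking thresholds:
  Ana: 3 of 5 neighbours < 4, not yet.
  Lee: 1 of 1 neighbours ≥ 1, adopts the app.
  Mo: 2 of 3 neighbours < 3, not yet.
Round 5 — no new adoptions; cascade stops.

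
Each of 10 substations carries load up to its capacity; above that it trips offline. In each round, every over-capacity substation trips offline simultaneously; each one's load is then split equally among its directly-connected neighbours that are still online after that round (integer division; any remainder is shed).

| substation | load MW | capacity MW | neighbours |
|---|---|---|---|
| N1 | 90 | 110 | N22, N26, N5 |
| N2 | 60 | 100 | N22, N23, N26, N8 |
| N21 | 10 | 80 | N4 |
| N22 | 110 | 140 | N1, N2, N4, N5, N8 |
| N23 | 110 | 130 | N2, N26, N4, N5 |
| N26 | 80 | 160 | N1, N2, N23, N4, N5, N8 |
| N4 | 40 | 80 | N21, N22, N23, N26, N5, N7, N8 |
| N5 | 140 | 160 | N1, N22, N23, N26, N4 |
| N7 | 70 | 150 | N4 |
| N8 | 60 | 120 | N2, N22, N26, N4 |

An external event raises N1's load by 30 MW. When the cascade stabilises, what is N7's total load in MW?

Round 1 — N1 at 120 > 110. N1 trips offline.
  N1 sheds 120 MW to N22, N26, N5: 40 each.
    N22: 110+40 = 150 > 140
    N26: 80+40 = 120 ≤ 160
    N5: 140+40 = 180 > 160
Round 2 — N22, N5 trip offline.
  N22 sheds 150 MW to N2, N4, N8: 50 each.
    N2: 60+50 = 110 > 100
    N4: 40+50 = 90 > 80
    N8: 60+50 = 110 ≤ 120
  N5 sheds 180 MW to N23, N26, N4: 60 each.
    N23: 110+60 = 170 > 130
    N26: 120+60 = 180 > 160
    N4: 90+60 = 150 > 80
Round 3 — N2, N23, N26, N4 trip offline.
  N2 sheds 110 MW to N8: 110 each.
    N8: 110+110 = 220 > 120
  N23 sheds 170 MW: no online neighbours, lost.
  N26 sheds 180 MW to N8: 180 each.
    N8: 220+180 = 400 > 120
  N4 sheds 150 MW to N21, N7, N8: 50 each.
    N21: 10+50 = 60 ≤ 80
    N7: 70+50 = 120 ≤ 150
    N8: 400+50 = 450 > 120
Round 4 — N8 trips offline.
  N8 sheds 450 MW: no online neighbours, lost.
No further trips.

120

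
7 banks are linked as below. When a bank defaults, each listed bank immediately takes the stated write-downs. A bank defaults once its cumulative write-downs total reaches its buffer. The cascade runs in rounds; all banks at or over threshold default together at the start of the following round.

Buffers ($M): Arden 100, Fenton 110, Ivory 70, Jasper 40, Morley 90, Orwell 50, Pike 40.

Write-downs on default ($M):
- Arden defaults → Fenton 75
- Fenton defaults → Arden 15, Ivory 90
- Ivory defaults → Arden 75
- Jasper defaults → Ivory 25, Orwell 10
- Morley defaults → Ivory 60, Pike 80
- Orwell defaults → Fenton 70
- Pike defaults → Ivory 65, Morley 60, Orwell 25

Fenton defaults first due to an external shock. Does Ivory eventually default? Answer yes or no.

Round 1 — Fenton defaults (initial).
  Arden: +15 → 15 < 100
  Ivory: +90 → 90 ≥ 70
Round 2 — Ivory defaults.
  Arden: +75 → 90 < 100
No further defaults.

yes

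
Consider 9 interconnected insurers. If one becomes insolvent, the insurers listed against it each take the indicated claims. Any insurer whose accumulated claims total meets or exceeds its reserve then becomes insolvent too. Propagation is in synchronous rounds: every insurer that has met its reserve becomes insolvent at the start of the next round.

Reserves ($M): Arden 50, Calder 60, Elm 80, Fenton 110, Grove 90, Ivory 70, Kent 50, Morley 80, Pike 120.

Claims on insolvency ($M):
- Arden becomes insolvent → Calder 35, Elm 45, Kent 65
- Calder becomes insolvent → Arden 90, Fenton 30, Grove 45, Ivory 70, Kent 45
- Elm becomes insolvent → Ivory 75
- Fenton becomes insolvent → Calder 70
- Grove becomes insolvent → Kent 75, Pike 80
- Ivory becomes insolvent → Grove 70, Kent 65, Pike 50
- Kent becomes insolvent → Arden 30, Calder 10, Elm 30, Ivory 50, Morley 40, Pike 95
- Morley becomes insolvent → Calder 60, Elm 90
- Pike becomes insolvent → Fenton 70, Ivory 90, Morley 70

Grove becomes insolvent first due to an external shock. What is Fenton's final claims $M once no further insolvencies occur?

100

Round 1 — Grove becomes insolvent (initial).
  Kent: +75 → 75 ≥ 50
  Pike: +80 → 80 < 120
Round 2 — Kent becomes insolvent.
  Arden: +30 → 30 < 50
  Calder: +10 → 10 < 60
  Elm: +30 → 30 < 80
  Ivory: +50 → 50 < 70
  Morley: +40 → 40 < 80
  Pike: +95 → 175 ≥ 120
Round 3 — Pike becomes insolvent.
  Fenton: +70 → 70 < 110
  Ivory: +90 → 140 ≥ 70
  Morley: +70 → 110 ≥ 80
Round 4 — Ivory, Morley become insolvent.
  Calder: +60 → 70 ≥ 60
  Elm: +90 → 120 ≥ 80
Round 5 — Calder, Elm become insolvent.
  Arden: +90 → 120 ≥ 50
  Fenton: +30 → 100 < 110
Round 6 — Arden becomes insolvent.
No further insolvencies.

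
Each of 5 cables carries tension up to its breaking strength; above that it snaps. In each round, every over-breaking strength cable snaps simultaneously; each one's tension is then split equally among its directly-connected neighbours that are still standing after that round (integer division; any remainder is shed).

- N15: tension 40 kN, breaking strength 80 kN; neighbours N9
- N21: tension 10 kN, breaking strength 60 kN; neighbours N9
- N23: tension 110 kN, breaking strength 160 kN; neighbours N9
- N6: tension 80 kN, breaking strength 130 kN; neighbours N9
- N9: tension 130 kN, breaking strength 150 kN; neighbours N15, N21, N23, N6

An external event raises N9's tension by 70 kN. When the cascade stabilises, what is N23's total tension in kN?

160

Round 1 — N9 at 200 > 150. N9 snaps.
  N9 sheds 200 kN to N15, N21, N23, N6: 50 each.
    N15: 40+50 = 90 > 80
    N21: 10+50 = 60 ≤ 60
    N23: 110+50 = 160 ≤ 160
    N6: 80+50 = 130 ≤ 130
Round 2 — N15 snaps.
  N15 sheds 90 kN: no online neighbours, lost.
No further breaks.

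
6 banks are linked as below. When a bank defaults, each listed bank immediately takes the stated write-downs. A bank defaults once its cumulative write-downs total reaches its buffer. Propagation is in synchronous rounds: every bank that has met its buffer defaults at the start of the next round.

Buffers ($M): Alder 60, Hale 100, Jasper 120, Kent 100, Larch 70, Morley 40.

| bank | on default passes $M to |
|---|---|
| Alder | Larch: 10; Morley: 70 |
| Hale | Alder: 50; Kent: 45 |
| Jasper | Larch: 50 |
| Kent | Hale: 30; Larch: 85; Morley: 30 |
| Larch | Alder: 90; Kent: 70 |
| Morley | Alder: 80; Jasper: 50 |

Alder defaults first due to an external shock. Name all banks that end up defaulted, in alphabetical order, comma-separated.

Round 1 — Alder defaults (initial).
  Larch: +10 → 10 < 70
  Morley: +70 → 70 ≥ 40
Round 2 — Morley defaults.
  Jasper: +50 → 50 < 120
No further defaults.

Alder, Morley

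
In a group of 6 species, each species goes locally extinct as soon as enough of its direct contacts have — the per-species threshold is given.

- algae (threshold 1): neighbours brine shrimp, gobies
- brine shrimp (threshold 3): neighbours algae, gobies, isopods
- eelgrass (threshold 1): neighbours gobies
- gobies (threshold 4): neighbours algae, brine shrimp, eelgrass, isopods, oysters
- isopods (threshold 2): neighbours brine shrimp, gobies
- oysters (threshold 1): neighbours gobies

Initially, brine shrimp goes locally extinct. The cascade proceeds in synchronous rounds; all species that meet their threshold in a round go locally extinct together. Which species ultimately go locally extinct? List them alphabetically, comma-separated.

algae, brine shrimp

Round 1 — brine shrimp goes locally extinct (initial).
Round 2 — checking thresholds:
  algae: 1 of 2 neighbours ≥ 1, goes locally extinct.
  gobies: 1 of 5 neighbours < 4, holds.
  isopods: 1 of 2 neighbours < 2, holds.
Round 3 — no new extinctions; cascade stops.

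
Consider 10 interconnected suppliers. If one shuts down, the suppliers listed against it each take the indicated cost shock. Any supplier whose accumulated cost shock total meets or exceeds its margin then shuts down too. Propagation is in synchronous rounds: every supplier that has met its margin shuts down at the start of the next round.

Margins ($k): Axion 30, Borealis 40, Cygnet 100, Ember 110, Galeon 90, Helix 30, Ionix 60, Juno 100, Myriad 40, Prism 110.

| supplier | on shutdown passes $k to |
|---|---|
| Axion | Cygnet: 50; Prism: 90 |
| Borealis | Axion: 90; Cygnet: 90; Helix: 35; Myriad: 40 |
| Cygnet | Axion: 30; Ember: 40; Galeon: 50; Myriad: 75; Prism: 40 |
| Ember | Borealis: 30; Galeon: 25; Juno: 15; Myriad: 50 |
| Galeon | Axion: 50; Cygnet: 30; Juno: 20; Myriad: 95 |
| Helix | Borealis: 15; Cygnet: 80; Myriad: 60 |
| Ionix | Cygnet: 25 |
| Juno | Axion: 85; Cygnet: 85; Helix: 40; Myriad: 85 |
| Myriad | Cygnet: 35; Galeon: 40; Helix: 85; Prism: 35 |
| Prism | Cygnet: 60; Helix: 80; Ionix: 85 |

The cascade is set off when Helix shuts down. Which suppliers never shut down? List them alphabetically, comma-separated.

Round 1 — Helix shuts down (initial).
  Borealis: +15 → 15 < 40
  Cygnet: +80 → 80 < 100
  Myriad: +60 → 60 ≥ 40
Round 2 — Myriad shuts down.
  Cygnet: +35 → 115 ≥ 100
  Galeon: +40 → 40 < 90
  Prism: +35 → 35 < 110
Round 3 — Cygnet shuts down.
  Axion: +30 → 30 ≥ 30
  Ember: +40 → 40 < 110
  Galeon: +50 → 90 ≥ 90
  Prism: +40 → 75 < 110
Round 4 — Axion, Galeon shut down.
  Juno: +20 → 20 < 100
  Prism: +90 → 165 ≥ 110
Round 5 — Prism shuts down.
  Ionix: +85 → 85 ≥ 60
Round 6 — Ionix shuts down.
No further shutdowns.

Borealis, Ember, Juno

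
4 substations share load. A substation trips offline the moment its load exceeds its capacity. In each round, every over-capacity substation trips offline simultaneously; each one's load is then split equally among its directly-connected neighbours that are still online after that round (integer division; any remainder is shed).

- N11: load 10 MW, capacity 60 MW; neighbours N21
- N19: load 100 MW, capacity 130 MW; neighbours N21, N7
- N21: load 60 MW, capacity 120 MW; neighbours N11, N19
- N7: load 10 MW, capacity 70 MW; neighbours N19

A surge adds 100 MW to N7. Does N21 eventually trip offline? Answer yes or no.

yes

Round 1 — N7 at 110 > 70. N7 trips offline.
  N7 sheds 110 MW to N19: 110 each.
    N19: 100+110 = 210 > 130
Round 2 — N19 trips offline.
  N19 sheds 210 MW to N21: 210 each.
    N21: 60+210 = 270 > 120
Round 3 — N21 trips offline.
  N21 sheds 270 MW to N11: 270 each.
    N11: 10+270 = 280 > 60
Round 4 — N11 trips offline.
  N11 sheds 280 MW: no online neighbours, lost.
No further trips.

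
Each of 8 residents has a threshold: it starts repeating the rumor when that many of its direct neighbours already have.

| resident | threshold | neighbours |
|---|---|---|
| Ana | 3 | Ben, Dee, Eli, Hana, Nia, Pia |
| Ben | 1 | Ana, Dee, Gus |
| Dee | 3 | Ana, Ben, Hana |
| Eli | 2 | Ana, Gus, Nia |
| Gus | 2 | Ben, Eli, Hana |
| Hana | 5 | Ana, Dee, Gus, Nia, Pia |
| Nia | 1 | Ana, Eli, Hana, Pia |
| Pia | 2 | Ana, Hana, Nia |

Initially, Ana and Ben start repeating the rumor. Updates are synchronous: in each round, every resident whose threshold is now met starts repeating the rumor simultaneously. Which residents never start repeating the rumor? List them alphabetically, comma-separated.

Round 1 — Ana, Ben start repeating the rumor (initial).
Round 2 — checking thresholds:
  Dee: 2 of 3 neighbours < 3, below threshold.
  Eli: 1 of 3 neighbours < 2, below threshold.
  Gus: 1 of 3 neighbours < 2, below threshold.
  Hana: 1 of 5 neighbours < 5, below threshold.
  Nia: 1 of 4 neighbours ≥ 1, starts repeating the rumor.
  Pia: 1 of 3 neighbours < 2, below threshold.
Round 3 — checking thresholds:
  Dee: 2 of 3 neighbours < 3, below threshold.
  Eli: 2 of 3 neighbours ≥ 2, starts repeating the rumor.
  Gus: 1 of 3 neighbours < 2, below threshold.
  Hana: 2 of 5 neighbours < 5, below threshold.
  Pia: 2 of 3 neighbours ≥ 2, starts repeating the rumor.
Round 4 — checking thresholds:
  Dee: 2 of 3 neighbours < 3, below threshold.
  Gus: 2 of 3 neighbours ≥ 2, starts repeating the rumor.
  Hana: 3 of 5 neighbours < 5, below threshold.
Round 5 — no new spreads; cascade stops.

Dee, Hana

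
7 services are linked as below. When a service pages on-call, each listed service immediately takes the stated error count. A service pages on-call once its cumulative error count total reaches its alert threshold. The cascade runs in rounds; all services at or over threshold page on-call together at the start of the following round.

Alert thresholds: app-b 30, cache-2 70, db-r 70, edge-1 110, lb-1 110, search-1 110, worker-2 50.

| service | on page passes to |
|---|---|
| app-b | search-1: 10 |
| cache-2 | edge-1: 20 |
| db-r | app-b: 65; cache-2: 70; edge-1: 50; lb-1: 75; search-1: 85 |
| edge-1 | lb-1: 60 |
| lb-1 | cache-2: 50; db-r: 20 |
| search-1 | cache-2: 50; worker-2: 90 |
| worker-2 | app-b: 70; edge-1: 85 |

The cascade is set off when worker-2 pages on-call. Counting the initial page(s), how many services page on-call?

2

Round 1 — worker-2 pages on-call (initial).
  app-b: +70 → 70 ≥ 30
  edge-1: +85 → 85 < 110
Round 2 — app-b pages on-call.
  search-1: +10 → 10 < 110
No further pages.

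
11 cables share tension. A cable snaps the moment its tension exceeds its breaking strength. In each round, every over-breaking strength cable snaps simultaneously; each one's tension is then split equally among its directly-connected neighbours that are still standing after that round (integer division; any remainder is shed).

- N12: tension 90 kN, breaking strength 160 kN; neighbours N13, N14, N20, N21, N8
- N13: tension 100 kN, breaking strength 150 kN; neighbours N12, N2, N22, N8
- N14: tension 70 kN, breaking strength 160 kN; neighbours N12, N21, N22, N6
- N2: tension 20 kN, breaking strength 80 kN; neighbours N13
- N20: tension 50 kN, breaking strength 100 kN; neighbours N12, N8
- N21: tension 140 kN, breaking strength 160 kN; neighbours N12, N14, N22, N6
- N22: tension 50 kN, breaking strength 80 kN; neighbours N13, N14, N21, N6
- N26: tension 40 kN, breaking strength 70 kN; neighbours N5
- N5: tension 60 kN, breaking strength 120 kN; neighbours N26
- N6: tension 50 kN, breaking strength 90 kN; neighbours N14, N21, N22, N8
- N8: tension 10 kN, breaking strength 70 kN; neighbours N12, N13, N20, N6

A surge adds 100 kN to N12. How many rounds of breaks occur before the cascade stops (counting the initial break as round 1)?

5

Round 1 — N12 at 190 > 160. N12 snaps.
  N12 sheds 190 kN to N13, N14, N20, N21, N8: 38 each.
    N13: 100+38 = 138 ≤ 150
    N14: 70+38 = 108 ≤ 160
    N20: 50+38 = 88 ≤ 100
    N21: 140+38 = 178 > 160
    N8: 10+38 = 48 ≤ 70
Round 2 — N21 snaps.
  N21 sheds 178 kN to N14, N22, N6: 59 each (1 lost).
    N14: 108+59 = 167 > 160
    N22: 50+59 = 109 > 80
    N6: 50+59 = 109 > 90
Round 3 — N14, N22, N6 snap.
  N14 sheds 167 kN: no online neighbours, lost.
  N22 sheds 109 kN to N13: 109 each.
    N13: 138+109 = 247 > 150
  N6 sheds 109 kN to N8: 109 each.
    N8: 48+109 = 157 > 70
Round 4 — N13, N8 snap.
  N13 sheds 247 kN to N2: 247 each.
    N2: 20+247 = 267 > 80
  N8 sheds 157 kN to N20: 157 each.
    N20: 88+157 = 245 > 100
Round 5 — N2, N20 snap.
  N2 sheds 267 kN: no online neighbours, lost.
  N20 sheds 245 kN: no online neighbours, lost.
No further breaks.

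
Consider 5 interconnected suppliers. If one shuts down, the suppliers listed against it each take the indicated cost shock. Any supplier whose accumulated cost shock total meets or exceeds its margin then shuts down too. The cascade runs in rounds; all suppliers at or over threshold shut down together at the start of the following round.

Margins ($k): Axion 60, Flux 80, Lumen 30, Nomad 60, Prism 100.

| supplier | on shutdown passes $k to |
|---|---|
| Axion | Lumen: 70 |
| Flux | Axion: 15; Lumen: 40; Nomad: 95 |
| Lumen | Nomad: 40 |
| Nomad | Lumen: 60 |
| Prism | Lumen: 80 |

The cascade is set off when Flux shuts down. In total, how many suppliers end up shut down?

3

Round 1 — Flux shuts down (initial).
  Axion: +15 → 15 < 60
  Lumen: +40 → 40 ≥ 30
  Nomad: +95 → 95 ≥ 60
Round 2 — Lumen, Nomad shut down.
No further shutdowns.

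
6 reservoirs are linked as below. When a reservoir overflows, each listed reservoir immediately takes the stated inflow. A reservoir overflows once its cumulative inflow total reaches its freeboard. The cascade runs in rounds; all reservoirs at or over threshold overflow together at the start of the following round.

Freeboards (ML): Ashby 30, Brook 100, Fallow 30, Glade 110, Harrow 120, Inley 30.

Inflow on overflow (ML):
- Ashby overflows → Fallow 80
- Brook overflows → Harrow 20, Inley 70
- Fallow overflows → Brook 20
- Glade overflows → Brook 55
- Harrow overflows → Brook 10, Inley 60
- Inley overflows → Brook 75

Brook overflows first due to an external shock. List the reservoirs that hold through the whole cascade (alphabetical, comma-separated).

Round 1 — Brook overflows (initial).
  Harrow: +20 → 20 < 120
  Inley: +70 → 70 ≥ 30
Round 2 — Inley overflows.
No further overflows.

Ashby, Fallow, Glade, Harrow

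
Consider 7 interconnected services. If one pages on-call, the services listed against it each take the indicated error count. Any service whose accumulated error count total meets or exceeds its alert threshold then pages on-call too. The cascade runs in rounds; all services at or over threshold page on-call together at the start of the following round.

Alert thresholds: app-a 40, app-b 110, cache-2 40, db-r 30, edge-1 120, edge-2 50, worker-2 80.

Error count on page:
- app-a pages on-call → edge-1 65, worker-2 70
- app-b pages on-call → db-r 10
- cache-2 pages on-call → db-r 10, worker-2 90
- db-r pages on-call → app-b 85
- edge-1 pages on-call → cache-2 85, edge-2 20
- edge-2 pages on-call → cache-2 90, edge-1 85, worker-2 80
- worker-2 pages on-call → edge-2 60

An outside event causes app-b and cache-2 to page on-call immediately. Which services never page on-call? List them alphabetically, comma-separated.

Round 1 — app-b, cache-2 page on-call (initial).
  db-r: +10+10 → 20 < 30
  worker-2: +90 → 90 ≥ 80
Round 2 — worker-2 pages on-call.
  edge-2: +60 → 60 ≥ 50
Round 3 — edge-2 pages on-call.
  edge-1: +85 → 85 < 120
No further pages.

app-a, db-r, edge-1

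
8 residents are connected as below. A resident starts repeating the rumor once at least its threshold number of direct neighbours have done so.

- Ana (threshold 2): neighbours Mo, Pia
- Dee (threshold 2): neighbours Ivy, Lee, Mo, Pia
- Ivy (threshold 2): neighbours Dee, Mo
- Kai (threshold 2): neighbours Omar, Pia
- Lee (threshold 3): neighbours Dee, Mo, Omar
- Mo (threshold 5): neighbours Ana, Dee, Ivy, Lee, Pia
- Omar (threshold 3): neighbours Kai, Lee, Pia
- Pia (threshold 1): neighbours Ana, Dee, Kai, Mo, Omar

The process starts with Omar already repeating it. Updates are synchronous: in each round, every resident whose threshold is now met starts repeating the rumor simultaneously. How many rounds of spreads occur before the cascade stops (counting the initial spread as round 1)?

3

Round 1 — Omar starts repeating the rumor (initial).
Round 2 — checking thresholds:
  Kai: 1 of 2 neighbours < 2, not yet.
  Lee: 1 of 3 neighbours < 3, not yet.
  Pia: 1 of 5 neighbours ≥ 1, starts repeating the rumor.
Round 3 — checking thresholds:
  Ana: 1 of 2 neighbours < 2, not yet.
  Dee: 1 of 4 neighbours < 2, not yet.
  Kai: 2 of 2 neighbours ≥ 2, starts repeating the rumor.
  Lee: 1 of 3 neighbours < 3, not yet.
  Mo: 1 of 5 neighbours < 5, not yet.
Round 4 — no new spreads; cascade stops.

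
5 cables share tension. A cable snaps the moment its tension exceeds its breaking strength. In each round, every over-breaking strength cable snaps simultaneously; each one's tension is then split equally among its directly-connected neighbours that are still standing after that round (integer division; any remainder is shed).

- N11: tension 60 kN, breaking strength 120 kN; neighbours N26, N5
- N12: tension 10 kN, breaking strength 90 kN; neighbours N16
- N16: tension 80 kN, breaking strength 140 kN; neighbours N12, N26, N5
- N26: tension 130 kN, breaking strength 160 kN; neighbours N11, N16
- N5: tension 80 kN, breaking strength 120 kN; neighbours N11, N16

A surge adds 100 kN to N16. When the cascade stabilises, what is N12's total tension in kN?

Round 1 — N16 at 180 > 140. N16 snaps.
  N16 sheds 180 kN to N12, N26, N5: 60 each.
    N12: 10+60 = 70 ≤ 90
    N26: 130+60 = 190 > 160
    N5: 80+60 = 140 > 120
Round 2 — N26, N5 snap.
  N26 sheds 190 kN to N11: 190 each.
    N11: 60+190 = 250 > 120
  N5 sheds 140 kN to N11: 140 each.
    N11: 250+140 = 390 > 120
Round 3 — N11 snaps.
  N11 sheds 390 kN: no online neighbours, lost.
No further breaks.

70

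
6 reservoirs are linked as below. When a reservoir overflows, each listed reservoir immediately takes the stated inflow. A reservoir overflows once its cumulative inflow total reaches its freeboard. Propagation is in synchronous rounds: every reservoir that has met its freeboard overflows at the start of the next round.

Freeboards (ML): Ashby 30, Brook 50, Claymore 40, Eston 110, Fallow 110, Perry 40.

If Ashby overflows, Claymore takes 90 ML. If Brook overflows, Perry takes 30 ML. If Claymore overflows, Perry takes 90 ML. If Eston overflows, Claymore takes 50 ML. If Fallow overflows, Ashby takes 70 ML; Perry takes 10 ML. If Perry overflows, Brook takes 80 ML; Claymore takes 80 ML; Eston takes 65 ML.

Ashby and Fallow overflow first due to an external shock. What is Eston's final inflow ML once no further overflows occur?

65

Round 1 — Ashby, Fallow overflow (initial).
  Claymore: +90 → 90 ≥ 40
  Perry: +10 → 10 < 40
Round 2 — Claymore overflows.
  Perry: +90 → 100 ≥ 40
Round 3 — Perry overflows.
  Brook: +80 → 80 ≥ 50
  Eston: +65 → 65 < 110
Round 4 — Brook overflows.
No further overflows.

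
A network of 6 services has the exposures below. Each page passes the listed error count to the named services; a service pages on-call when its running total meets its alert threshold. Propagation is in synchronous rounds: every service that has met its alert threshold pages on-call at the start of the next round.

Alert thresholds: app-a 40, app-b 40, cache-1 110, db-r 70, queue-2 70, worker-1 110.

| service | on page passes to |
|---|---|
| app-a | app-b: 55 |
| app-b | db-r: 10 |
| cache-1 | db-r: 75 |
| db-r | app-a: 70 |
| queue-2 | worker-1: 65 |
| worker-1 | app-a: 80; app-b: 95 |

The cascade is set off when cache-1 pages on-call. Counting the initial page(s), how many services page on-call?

Round 1 — cache-1 pages on-call (initial).
  db-r: +75 → 75 ≥ 70
Round 2 — db-r pages on-call.
  app-a: +70 → 70 ≥ 40
Round 3 — app-a pages on-call.
  app-b: +55 → 55 ≥ 40
Round 4 — app-b pages on-call.
No further pages.

4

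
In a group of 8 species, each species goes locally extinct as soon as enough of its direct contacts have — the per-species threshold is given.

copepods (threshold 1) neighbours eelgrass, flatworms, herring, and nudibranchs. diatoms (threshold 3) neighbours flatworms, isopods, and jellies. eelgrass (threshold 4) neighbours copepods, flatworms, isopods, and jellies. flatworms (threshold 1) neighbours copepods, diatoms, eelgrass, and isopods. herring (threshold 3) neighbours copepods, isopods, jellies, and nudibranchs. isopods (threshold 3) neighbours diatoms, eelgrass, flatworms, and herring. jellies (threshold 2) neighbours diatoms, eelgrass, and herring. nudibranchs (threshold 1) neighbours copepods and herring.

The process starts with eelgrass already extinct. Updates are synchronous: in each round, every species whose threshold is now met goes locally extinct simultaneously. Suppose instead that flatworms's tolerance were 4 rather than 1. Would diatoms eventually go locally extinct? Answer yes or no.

no

With flatworms's tolerance at 4:
Round 1 — eelgrass goes locally extinct (initial).
Round 2 — checking thresholds:
  copepods: 1 of 4 neighbours ≥ 1, goes locally extinct.
  flatworms: 1 of 4 neighbours < 4, below threshold.
  isopods: 1 of 4 neighbours < 3, below threshold.
  jellies: 1 of 3 neighbours < 2, below threshold.
Round 3 — checking thresholds:
  flatworms: 2 of 4 neighbours < 4, below threshold.
  herring: 1 of 4 neighbours < 3, below threshold.
  isopods: 1 of 4 neighbours < 3, below threshold.
  jellies: 1 of 3 neighbours < 2, below threshold.
  nudibranchs: 1 of 2 neighbours ≥ 1, goes locally extinct.
Round 4 — no new extinctions; cascade stops.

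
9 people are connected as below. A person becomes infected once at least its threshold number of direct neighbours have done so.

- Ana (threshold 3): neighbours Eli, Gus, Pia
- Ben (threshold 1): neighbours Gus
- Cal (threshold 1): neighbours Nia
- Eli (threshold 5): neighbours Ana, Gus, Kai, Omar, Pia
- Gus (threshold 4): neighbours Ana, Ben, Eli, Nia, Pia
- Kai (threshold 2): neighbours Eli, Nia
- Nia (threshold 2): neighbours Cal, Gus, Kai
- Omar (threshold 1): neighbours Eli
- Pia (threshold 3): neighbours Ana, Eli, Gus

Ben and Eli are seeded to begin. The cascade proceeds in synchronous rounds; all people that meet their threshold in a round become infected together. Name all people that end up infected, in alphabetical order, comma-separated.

Round 1 — Ben, Eli become infected (initial).
Round 2 — checking thresholds:
  Ana: 1 of 3 neighbours < 3, not yet.
  Gus: 2 of 5 neighbours < 4, not yet.
  Kai: 1 of 2 neighbours < 2, not yet.
  Omar: 1 of 1 neighbours ≥ 1, becomes infected.
  Pia: 1 of 3 neighbours < 3, not yet.
Round 3 — no new infections; cascade stops.

Ben, Eli, Omar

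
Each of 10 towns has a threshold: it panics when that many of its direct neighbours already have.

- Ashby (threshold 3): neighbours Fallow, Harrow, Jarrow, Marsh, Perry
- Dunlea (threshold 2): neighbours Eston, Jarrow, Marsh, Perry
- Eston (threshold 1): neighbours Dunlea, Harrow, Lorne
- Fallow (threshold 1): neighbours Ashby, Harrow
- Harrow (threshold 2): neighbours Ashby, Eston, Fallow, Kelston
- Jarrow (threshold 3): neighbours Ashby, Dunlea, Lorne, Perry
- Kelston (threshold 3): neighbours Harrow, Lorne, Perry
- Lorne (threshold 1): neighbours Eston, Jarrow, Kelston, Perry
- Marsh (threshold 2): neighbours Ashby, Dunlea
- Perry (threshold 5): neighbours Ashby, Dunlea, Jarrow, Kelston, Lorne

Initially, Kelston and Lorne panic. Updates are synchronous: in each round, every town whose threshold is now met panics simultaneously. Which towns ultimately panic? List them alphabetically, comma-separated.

Round 1 — Kelston, Lorne panic (initial).
Round 2 — checking thresholds:
  Eston: 1 of 3 neighbours ≥ 1, panics.
  Harrow: 1 of 4 neighbours < 2, not yet.
  Jarrow: 1 of 4 neighbours < 3, not yet.
  Perry: 2 of 5 neighbours < 5, not yet.
Round 3 — checking thresholds:
  Dunlea: 1 of 4 neighbours < 2, not yet.
  Harrow: 2 of 4 neighbours ≥ 2, panics.
  Jarrow: 1 of 4 neighbours < 3, not yet.
  Perry: 2 of 5 neighbours < 5, not yet.
Round 4 — checking thresholds:
  Ashby: 1 of 5 neighbours < 3, not yet.
  Dunlea: 1 of 4 neighbours < 2, not yet.
  Fallow: 1 of 2 neighbours ≥ 1, panics.
  Jarrow: 1 of 4 neighbours < 3, not yet.
  Perry: 2 of 5 neighbours < 5, not yet.
Round 5 — no new panics; cascade stops.

Eston, Fallow, Harrow, Kelston, Lorne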